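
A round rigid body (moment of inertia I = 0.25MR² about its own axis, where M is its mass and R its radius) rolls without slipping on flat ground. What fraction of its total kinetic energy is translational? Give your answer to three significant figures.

fraction ≈ 0.800

Here I = 0.25MR², so the shape factor k = I/(MR²) = 0.25.
Since ω = v/R, the translational part is ½Mv² and the rotational part is ½I(v/R)² = ½kMv²; the total is ½(1+k)Mv².
The translational fraction is therefore 1/(1+k) = 1/1.25 ≈ 0.800.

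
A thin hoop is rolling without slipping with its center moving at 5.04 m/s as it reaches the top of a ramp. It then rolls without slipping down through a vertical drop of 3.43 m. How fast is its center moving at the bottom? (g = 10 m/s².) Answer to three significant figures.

Here I = MR², so the shape factor k = I/(MR²) = 1.
Pure rolling means v = ωR; then KE = ½Mv² + ½I(v/R)² = ½(1+k)Mv² = Mv².
Conserving energy between top and bottom: Mv² = Mv₀² + Mgh, hence v² = v₀² + 2gh/(1+k).
v = √(5.04² + 2×10×3.43/2) = √59.7 ≈ 7.73 m/s.

v ≈ 7.73 m/s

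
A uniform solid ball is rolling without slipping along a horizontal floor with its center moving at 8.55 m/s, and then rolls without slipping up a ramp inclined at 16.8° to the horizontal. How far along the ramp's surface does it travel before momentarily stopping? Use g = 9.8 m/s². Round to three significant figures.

Here I = (2/5)MR², so the shape factor k = I/(MR²) = 0.4.
Rolling without slipping gives ω = v/R, so the total kinetic energy is ½Mv² + ½Iω² = ½(1+k)Mv² = (7/10)Mv².
Setting this equal to Mgh gives the vertical rise h = (1+k)v₀²/(2g) = 1.4×8.55²/(2×9.8) = 5.222 m.
The distance along the slope is d = h/sinθ = 5.222/sin16.8° ≈ 18.1 m.

d ≈ 18.1 m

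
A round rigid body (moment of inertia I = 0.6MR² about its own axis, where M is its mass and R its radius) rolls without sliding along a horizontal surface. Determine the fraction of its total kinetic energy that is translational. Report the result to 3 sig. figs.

For this body I = 0.6MR², i.e. k = I/(MR²) = 0.6.
With ω = v/R, KE_trans = ½Mv² and KE_rot = ½Iω² = ½kMv², so KE_total = ½(1+k)Mv².
The translational fraction is therefore 1/(1+k) = 1/1.6 ≈ 0.625.

fraction ≈ 0.625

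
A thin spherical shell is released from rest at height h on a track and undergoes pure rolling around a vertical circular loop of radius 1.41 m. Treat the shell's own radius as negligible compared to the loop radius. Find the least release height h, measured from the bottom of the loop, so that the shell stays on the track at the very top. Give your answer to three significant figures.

For this body I = (2/3)MR², i.e. k = I/(MR²) = 2/3.
At the top, contact is just lost when gravity alone supplies the centripetal force: Mg = Mv_top²/r, i.e. v_top² = gr.
With ω = v/R, the kinetic energy at speed v is ½(1+k)Mv² = (5/6)Mv².
Energy conservation from release (height h) to the top (height 2r): Mgh = Mg(2r) + (5/6)M·gr.
Thus h_min = 2r + (1+k)r/2 = r(2 + 1.667/2) = 1.41 × 2.833 ≈ 4.00 m.

h_min ≈ 4.00 m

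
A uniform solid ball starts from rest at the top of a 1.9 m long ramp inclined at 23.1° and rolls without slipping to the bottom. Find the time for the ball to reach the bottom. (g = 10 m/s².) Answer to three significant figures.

For this body I = (2/5)MR², i.e. k = I/(MR²) = 0.4.
Translational: Mg sinθ − f = Ma. Rotational about the CM: fR = Iα = kMRa, so f = kMa.
Hence a = g sinθ/(1+k) = 10×sin23.1°/1.4 = 2.802 m/s².
With constant a from rest, t = √(2L/a) = √(2·1.9/2.802) ≈ 1.16 s.

t ≈ 1.16 s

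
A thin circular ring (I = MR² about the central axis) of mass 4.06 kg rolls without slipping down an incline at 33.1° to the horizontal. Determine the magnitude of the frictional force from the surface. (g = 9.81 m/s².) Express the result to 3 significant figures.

With I = MR², the ratio k = I/(MR²) is 1.
Newton's second law down the slope: Mg sinθ − f = Ma. The torque equation fR = Iα (with α = a/R) gives f = kMa.
Combining, a = g sinθ/(1+k) and f = kMa = kMg sinθ/(1+k).
f = 1 × 4.06 × 9.81 × sin33.1° / 2 ≈ 10.9 N.

f ≈ 10.9 N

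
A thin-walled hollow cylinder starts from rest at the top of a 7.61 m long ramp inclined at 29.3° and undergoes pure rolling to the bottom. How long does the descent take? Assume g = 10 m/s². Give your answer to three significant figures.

t ≈ 2.49 s

For this body I = MR², i.e. k = I/(MR²) = 1.
Newton's second law down the slope: Mg sinθ − f = Ma. The torque equation fR = Iα (with α = a/R) gives f = kMa.
Hence a = g sinθ/(1+k) = 10×sin29.3°/2 = 2.447 m/s².
With constant a from rest, t = √(2L/a) = √(2·7.61/2.447) ≈ 2.49 s.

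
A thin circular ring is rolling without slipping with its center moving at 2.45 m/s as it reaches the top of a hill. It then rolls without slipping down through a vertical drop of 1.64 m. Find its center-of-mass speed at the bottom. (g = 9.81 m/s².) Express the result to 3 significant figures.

v ≈ 4.70 m/s

For this body I = MR², i.e. k = I/(MR²) = 1.
Pure rolling means v = ωR; then KE = ½Mv² + ½I(v/R)² = ½(1+k)Mv² = Mv².
Energy conservation: Mv₀² + Mgh = Mv², so v² = v₀² + 2gh/(1+k).
v = √(2.45² + 2×9.81×1.64/2) = √22.09 ≈ 4.70 m/s.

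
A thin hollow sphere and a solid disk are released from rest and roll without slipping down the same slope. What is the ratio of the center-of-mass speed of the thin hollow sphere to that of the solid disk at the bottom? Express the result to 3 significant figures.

Each satisfies Mgh = ½(1+k)Mv² with k = I/(MR²), so v ∝ 1/√(1+k).
For the thin hollow sphere k = 2/3; for the solid disk k = 0.5.
v₁/v₂ = √((1+k₂)/(1+k₁)) = √(1.5/1.667) ≈ 0.949.

v_ratio ≈ 0.949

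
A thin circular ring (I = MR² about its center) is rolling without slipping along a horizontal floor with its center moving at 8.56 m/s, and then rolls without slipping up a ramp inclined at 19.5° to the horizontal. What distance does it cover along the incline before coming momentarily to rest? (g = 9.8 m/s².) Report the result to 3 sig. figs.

d ≈ 22.4 m

The moment of inertia is MR², giving k ≡ I/(MR²) = 1.
Pure rolling means v = ωR; then KE = ½Mv² + ½I(v/R)² = ½(1+k)Mv² = Mv².
Setting this equal to Mgh gives the vertical rise h = (1+k)v₀²/(2g) = 2×8.56²/(2×9.8) = 7.477 m.
The distance along the slope is d = h/sinθ = 7.477/sin19.5° ≈ 22.4 m.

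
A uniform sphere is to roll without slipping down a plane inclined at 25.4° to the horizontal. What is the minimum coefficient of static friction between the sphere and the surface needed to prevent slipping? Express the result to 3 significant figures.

μ_min ≈ 0.136

The moment of inertia is (2/5)MR², giving k ≡ I/(MR²) = 0.4.
Translational: Mg sinθ − f = Ma. Rotational about the CM: fR = Iα = kMRa, so f = kMa.
These give a = g sinθ/(1+k) and the required friction f = kMg sinθ/(1+k).
The normal force is N = Mg cosθ, so μ_min = f/N = k tanθ/(1+k).
μ_min = 0.4 × tan25.4° / 1.4 ≈ 0.136.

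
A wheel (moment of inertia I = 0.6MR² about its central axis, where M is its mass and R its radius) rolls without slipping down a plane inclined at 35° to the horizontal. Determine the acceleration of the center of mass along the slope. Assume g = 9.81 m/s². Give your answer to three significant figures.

Here I = 0.6MR², so the shape factor k = I/(MR²) = 0.6.
Along the incline Mg sinθ − f = Ma, and torque about the center fR = Iα = kMR²(a/R) gives f = kMa.
Eliminating f: Mg sinθ = (1+k)Ma, so a = g sinθ/(1+k) = 9.81 × sin35° / 1.6 ≈ 3.52 m/s².

a ≈ 3.52 m/s²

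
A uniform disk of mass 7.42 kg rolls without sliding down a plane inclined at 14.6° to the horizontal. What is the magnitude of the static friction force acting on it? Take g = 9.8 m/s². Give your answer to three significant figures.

f ≈ 6.11 N

For this body I = (1/2)MR², i.e. k = I/(MR²) = 0.5.
Translational: Mg sinθ − f = Ma. Rotational about the CM: fR = Iα = kMRa, so f = kMa.
Combining, a = g sinθ/(1+k) and f = kMa = kMg sinθ/(1+k).
f = 0.5 × 7.42 × 9.8 × sin14.6° / 1.5 ≈ 6.11 N.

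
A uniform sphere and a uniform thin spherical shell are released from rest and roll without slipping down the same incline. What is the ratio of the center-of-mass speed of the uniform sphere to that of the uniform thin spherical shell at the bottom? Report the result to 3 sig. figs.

Each satisfies Mgh = ½(1+k)Mv² with k = I/(MR²), so v ∝ 1/√(1+k).
For the uniform sphere k = 0.4; for the uniform thin spherical shell k = 2/3.
v₁/v₂ = √((1+k₂)/(1+k₁)) = √(1.667/1.4) ≈ 1.09.

v_ratio ≈ 1.09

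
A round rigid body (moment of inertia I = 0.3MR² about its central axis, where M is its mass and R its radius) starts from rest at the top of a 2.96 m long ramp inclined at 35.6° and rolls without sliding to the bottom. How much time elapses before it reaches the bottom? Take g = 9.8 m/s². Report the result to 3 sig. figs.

t ≈ 1.16 s

The moment of inertia is 0.3MR², giving k ≡ I/(MR²) = 0.3.
Along the incline Mg sinθ − f = Ma, and torque about the center fR = Iα = kMR²(a/R) gives f = kMa.
Hence a = g sinθ/(1+k) = 9.8×sin35.6°/1.3 = 4.388 m/s².
Starting from rest, L = ½at², so t = √(2L/a) = √(2×2.96/4.388) ≈ 1.16 s.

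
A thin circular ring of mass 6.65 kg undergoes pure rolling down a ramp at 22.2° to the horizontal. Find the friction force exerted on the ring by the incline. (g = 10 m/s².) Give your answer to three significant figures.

f ≈ 12.6 N

With I = MR², the ratio k = I/(MR²) is 1.
Translational: Mg sinθ − f = Ma. Rotational about the CM: fR = Iα = kMRa, so f = kMa.
Combining, a = g sinθ/(1+k) and f = kMa = kMg sinθ/(1+k).
f = 1 × 6.65 × 10 × sin22.2° / 2 ≈ 12.6 N.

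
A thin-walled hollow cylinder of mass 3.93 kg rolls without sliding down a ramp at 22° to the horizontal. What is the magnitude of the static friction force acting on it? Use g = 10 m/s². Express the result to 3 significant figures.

Here I = MR², so the shape factor k = I/(MR²) = 1.
Newton's second law down the slope: Mg sinθ − f = Ma. The torque equation fR = Iα (with α = a/R) gives f = kMa.
Combining, a = g sinθ/(1+k) and f = kMa = kMg sinθ/(1+k).
f = 1 × 3.93 × 10 × sin22° / 2 ≈ 7.36 N.

f ≈ 7.36 N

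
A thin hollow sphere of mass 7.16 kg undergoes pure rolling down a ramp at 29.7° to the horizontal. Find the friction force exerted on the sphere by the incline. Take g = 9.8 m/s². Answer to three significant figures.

f ≈ 13.9 N

The moment of inertia is (2/3)MR², giving k ≡ I/(MR²) = 2/3.
Translational: Mg sinθ − f = Ma. Rotational about the CM: fR = Iα = kMRa, so f = kMa.
Combining, a = g sinθ/(1+k) and f = kMa = kMg sinθ/(1+k).
f = (2/3) × 7.16 × 9.8 × sin29.7° / 1.667 ≈ 13.9 N.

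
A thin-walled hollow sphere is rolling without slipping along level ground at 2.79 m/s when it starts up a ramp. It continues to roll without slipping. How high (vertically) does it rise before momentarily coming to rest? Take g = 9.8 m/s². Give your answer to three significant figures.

With I = (2/3)MR², the ratio k = I/(MR²) is 2/3.
Since it rolls without slipping, ω = v/R and KE = ½Mv² + ½Iω² = ½(1+k)Mv² = (5/6)Mv².
At the top the kinetic energy is zero, so (5/6)Mv₀² = Mgh.
Thus h = (1+k)v₀²/(2g) = 1.667 × 2.79² / (2 × 9.8) ≈ 0.662 m.

h ≈ 0.662 m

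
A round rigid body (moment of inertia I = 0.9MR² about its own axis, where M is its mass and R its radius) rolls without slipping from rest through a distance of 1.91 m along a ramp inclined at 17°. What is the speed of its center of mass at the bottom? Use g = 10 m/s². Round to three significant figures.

The moment of inertia is 0.9MR², giving k ≡ I/(MR²) = 0.9.
Since it rolls without slipping, ω = v/R and KE = ½Mv² + ½Iω² = ½(1+k)Mv² = (19/20)Mv².
The vertical drop is h = L sinθ = 1.91 × sin17° = 0.5584 m.
Energy conservation: Mgh = (19/20)Mv², so v = √(2gh/(1+k)) = √(2 × 10 × 0.5584 / 1.9) ≈ 2.42 m/s.

v ≈ 2.42 m/s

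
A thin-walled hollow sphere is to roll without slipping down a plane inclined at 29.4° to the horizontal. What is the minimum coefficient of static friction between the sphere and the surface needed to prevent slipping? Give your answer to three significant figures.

μ_min ≈ 0.225

With I = (2/3)MR², the ratio k = I/(MR²) is 2/3.
Newton's second law down the slope: Mg sinθ − f = Ma. The torque equation fR = Iα (with α = a/R) gives f = kMa.
These give a = g sinθ/(1+k) and the required friction f = kMg sinθ/(1+k).
With N = Mg cosθ, the no-slip condition f ≤ μN gives μ_min = f/N = k tanθ/(1+k).
μ_min = (2/3) × tan29.4° / 1.667 ≈ 0.225.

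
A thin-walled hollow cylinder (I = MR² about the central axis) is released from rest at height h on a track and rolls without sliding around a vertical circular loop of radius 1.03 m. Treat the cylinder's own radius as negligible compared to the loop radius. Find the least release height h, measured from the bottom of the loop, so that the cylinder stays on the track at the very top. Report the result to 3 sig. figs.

The moment of inertia is MR², giving k ≡ I/(MR²) = 1.
At the top, contact is just lost when gravity alone supplies the centripetal force: Mg = Mv_top²/r, i.e. v_top² = gr.
With ω = v/R, the kinetic energy at speed v is ½(1+k)Mv² = Mv².
Energy conservation from release (height h) to the top (height 2r): Mgh = Mg(2r) + M·gr.
Thus h_min = 2r + (1+k)r/2 = r(2 + 2/2) = 1.03 × 3 ≈ 3.09 m.

h_min ≈ 3.09 m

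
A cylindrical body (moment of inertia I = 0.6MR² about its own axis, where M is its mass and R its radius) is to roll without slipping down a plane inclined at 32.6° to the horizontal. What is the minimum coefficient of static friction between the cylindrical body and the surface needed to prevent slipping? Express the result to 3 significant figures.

μ_min ≈ 0.240

For this body I = 0.6MR², i.e. k = I/(MR²) = 0.6.
Along the incline Mg sinθ − f = Ma, and torque about the center fR = Iα = kMR²(a/R) gives f = kMa.
These give a = g sinθ/(1+k) and the required friction f = kMg sinθ/(1+k).
With N = Mg cosθ, the no-slip condition f ≤ μN gives μ_min = f/N = k tanθ/(1+k).
μ_min = 0.6 × tan32.6° / 1.6 ≈ 0.240.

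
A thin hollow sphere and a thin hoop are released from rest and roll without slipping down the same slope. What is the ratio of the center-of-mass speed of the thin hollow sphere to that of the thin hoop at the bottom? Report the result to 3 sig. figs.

v_ratio ≈ 1.10

Each satisfies Mgh = ½(1+k)Mv² with k = I/(MR²), so v ∝ 1/√(1+k).
For the thin hollow sphere k = 2/3; for the thin hoop k = 1.
v₁/v₂ = √((1+k₂)/(1+k₁)) = √(2/1.667) ≈ 1.10.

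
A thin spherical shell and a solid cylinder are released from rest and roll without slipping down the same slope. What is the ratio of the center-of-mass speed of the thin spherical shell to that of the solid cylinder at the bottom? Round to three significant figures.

v_ratio ≈ 0.949

Each satisfies Mgh = ½(1+k)Mv² with k = I/(MR²), so v ∝ 1/√(1+k).
For the thin spherical shell k = 2/3; for the solid cylinder k = 0.5.
v₁/v₂ = √((1+k₂)/(1+k₁)) = √(1.5/1.667) ≈ 0.949.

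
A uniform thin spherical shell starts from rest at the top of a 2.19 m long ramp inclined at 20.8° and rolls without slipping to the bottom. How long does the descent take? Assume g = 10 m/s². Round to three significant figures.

Here I = (2/3)MR², so the shape factor k = I/(MR²) = 2/3.
Along the incline Mg sinθ − f = Ma, and torque about the center fR = Iα = kMR²(a/R) gives f = kMa.
Hence a = g sinθ/(1+k) = 10×sin20.8°/1.667 = 2.131 m/s².
With constant a from rest, t = √(2L/a) = √(2·2.19/2.131) ≈ 1.43 s.

t ≈ 1.43 s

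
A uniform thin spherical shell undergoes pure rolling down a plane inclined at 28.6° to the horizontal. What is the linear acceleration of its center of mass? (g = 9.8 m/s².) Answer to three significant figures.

a ≈ 2.81 m/s²

The moment of inertia is (2/3)MR², giving k ≡ I/(MR²) = 2/3.
Newton's second law down the slope: Mg sinθ − f = Ma. The torque equation fR = Iα (with α = a/R) gives f = kMa.
Eliminating f: Mg sinθ = (1+k)Ma, so a = g sinθ/(1+k) = 9.8 × sin28.6° / 1.667 ≈ 2.81 m/s².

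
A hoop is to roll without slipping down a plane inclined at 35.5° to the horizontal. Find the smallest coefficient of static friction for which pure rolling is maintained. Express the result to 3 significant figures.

μ_min ≈ 0.357

Here I = MR², so the shape factor k = I/(MR²) = 1.
Translational: Mg sinθ − f = Ma. Rotational about the CM: fR = Iα = kMRa, so f = kMa.
These give a = g sinθ/(1+k) and the required friction f = kMg sinθ/(1+k).
The normal force is N = Mg cosθ, so μ_min = f/N = k tanθ/(1+k).
μ_min = 1 × tan35.5° / 2 ≈ 0.357.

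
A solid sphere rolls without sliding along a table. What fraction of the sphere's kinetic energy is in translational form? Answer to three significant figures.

fraction ≈ 0.714

Here I = (2/5)MR², so the shape factor k = I/(MR²) = 0.4.
Since ω = v/R, the translational part is ½Mv² and the rotational part is ½I(v/R)² = ½kMv²; the total is ½(1+k)Mv².
The translational fraction is therefore 1/(1+k) = 1/1.4 ≈ 0.714.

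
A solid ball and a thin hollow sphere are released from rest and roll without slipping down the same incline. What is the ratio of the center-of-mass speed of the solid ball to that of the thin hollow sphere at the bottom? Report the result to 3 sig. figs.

v_ratio ≈ 1.09

Each satisfies Mgh = ½(1+k)Mv² with k = I/(MR²), so v ∝ 1/√(1+k).
For the solid ball k = 0.4; for the thin hollow sphere k = 2/3.
v₁/v₂ = √((1+k₂)/(1+k₁)) = √(1.667/1.4) ≈ 1.09.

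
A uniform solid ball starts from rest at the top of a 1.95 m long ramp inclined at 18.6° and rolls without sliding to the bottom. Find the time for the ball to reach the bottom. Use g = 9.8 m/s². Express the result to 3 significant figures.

With I = (2/5)MR², the ratio k = I/(MR²) is 0.4.
Translational: Mg sinθ − f = Ma. Rotational about the CM: fR = Iα = kMRa, so f = kMa.
Hence a = g sinθ/(1+k) = 9.8×sin18.6°/1.4 = 2.233 m/s².
Starting from rest, L = ½at², so t = √(2L/a) = √(2×1.95/2.233) ≈ 1.32 s.

t ≈ 1.32 s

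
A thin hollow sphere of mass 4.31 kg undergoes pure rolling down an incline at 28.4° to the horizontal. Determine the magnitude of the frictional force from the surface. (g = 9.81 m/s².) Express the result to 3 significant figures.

f ≈ 8.04 N

With I = (2/3)MR², the ratio k = I/(MR²) is 2/3.
Newton's second law down the slope: Mg sinθ − f = Ma. The torque equation fR = Iα (with α = a/R) gives f = kMa.
Combining, a = g sinθ/(1+k) and f = kMa = kMg sinθ/(1+k).
f = (2/3) × 4.31 × 9.81 × sin28.4° / 1.667 ≈ 8.04 N.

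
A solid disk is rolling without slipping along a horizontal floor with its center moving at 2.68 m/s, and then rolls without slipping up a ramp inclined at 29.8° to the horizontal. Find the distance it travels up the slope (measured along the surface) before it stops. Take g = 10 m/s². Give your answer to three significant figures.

Here I = (1/2)MR², so the shape factor k = I/(MR²) = 0.5.
Rolling without slipping gives ω = v/R, so the total kinetic energy is ½Mv² + ½Iω² = ½(1+k)Mv² = (3/4)Mv².
Setting this equal to Mgh gives the vertical rise h = (1+k)v₀²/(2g) = 1.5×2.68²/(2×10) = 0.5387 m.
Along the incline, d = h/sinθ = 0.5387/sin29.8° ≈ 1.08 m.

d ≈ 1.08 m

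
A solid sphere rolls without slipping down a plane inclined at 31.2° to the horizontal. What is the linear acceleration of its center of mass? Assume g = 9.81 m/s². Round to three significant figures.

For this body I = (2/5)MR², i.e. k = I/(MR²) = 0.4.
Newton's second law down the slope: Mg sinθ − f = Ma. The torque equation fR = Iα (with α = a/R) gives f = kMa.
Eliminating f: Mg sinθ = (1+k)Ma, so a = g sinθ/(1+k) = 9.81 × sin31.2° / 1.4 ≈ 3.63 m/s².

a ≈ 3.63 m/s²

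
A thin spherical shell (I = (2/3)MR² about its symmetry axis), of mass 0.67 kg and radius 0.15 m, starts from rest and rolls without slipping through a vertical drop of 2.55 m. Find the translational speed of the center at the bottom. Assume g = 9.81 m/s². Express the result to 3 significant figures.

v ≈ 5.48 m/s

With I = (2/3)MR², the ratio k = I/(MR²) is 2/3.
Rolling without slipping gives ω = v/R, so the total kinetic energy is ½Mv² + ½Iω² = ½(1+k)Mv² = (5/6)Mv².
Setting Mgh = (5/6)Mv² gives v = √(2gh/(1+k)) = √(2·9.81·2.55/1.667) ≈ 5.48 m/s.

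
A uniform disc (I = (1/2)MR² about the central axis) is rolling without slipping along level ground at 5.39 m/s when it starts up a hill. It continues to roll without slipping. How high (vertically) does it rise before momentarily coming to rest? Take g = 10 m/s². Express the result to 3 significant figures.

Here I = (1/2)MR², so the shape factor k = I/(MR²) = 0.5.
Pure rolling means v = ωR; then KE = ½Mv² + ½I(v/R)² = ½(1+k)Mv² = (3/4)Mv².
All of this converts to potential energy at the highest point: (3/4)Mv₀² = Mgh.
Thus h = (1+k)v₀²/(2g) = 1.5 × 5.39² / (2 × 10) ≈ 2.18 m.

h ≈ 2.18 m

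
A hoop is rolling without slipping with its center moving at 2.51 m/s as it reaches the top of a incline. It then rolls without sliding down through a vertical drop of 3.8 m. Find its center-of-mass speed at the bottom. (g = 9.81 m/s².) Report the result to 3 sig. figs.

v ≈ 6.60 m/s

The moment of inertia is MR², giving k ≡ I/(MR²) = 1.
The rolling condition ω = v/R makes the rotational term ½I(v/R)² = ½kMv², so KE_total = ½(1+k)Mv² = Mv².
Energy conservation: Mv₀² + Mgh = Mv², so v² = v₀² + 2gh/(1+k).
v = √(2.51² + 2×9.81×3.8/2) = √43.58 ≈ 6.60 m/s.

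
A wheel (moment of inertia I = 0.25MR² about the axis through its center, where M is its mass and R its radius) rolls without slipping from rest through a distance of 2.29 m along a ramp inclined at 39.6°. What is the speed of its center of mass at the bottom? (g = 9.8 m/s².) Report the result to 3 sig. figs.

v ≈ 4.78 m/s

The moment of inertia is 0.25MR², giving k ≡ I/(MR²) = 0.25.
Pure rolling means v = ωR; then KE = ½Mv² + ½I(v/R)² = ½(1+k)Mv² = (5/8)Mv².
The vertical drop is h = L sinθ = 2.29 × sin39.6° = 1.46 m.
Energy conservation: Mgh = (5/8)Mv², so v = √(2gh/(1+k)) = √(2 × 9.8 × 1.46 / 1.25) ≈ 4.78 m/s.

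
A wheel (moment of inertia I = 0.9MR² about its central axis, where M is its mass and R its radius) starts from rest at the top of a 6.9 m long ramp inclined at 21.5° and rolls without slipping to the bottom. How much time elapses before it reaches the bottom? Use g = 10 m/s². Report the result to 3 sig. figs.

The moment of inertia is 0.9MR², giving k ≡ I/(MR²) = 0.9.
Newton's second law down the slope: Mg sinθ − f = Ma. The torque equation fR = Iα (with α = a/R) gives f = kMa.
Hence a = g sinθ/(1+k) = 10×sin21.5°/1.9 = 1.929 m/s².
Starting from rest, L = ½at², so t = √(2L/a) = √(2×6.9/1.929) ≈ 2.67 s.

t ≈ 2.67 s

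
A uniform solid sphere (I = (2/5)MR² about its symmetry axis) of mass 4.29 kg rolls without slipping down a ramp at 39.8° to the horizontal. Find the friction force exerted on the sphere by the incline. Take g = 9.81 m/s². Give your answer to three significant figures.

f ≈ 7.70 N

Here I = (2/5)MR², so the shape factor k = I/(MR²) = 0.4.
Along the incline Mg sinθ − f = Ma, and torque about the center fR = Iα = kMR²(a/R) gives f = kMa.
Combining, a = g sinθ/(1+k) and f = kMa = kMg sinθ/(1+k).
f = 0.4 × 4.29 × 9.81 × sin39.8° / 1.4 ≈ 7.70 N.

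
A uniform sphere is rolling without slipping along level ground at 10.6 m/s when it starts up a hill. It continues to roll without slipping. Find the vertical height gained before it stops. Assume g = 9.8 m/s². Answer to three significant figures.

For this body I = (2/5)MR², i.e. k = I/(MR²) = 0.4.
Pure rolling means v = ωR; then KE = ½Mv² + ½I(v/R)² = ½(1+k)Mv² = (7/10)Mv².
At the top the kinetic energy is zero, so (7/10)Mv₀² = Mgh.
Thus h = (1+k)v₀²/(2g) = 1.4 × 10.6² / (2 × 9.8) ≈ 8.03 m.

h ≈ 8.03 m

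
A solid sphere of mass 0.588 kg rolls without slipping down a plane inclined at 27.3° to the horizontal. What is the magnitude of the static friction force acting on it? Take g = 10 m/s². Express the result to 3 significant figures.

For this body I = (2/5)MR², i.e. k = I/(MR²) = 0.4.
Translational: Mg sinθ − f = Ma. Rotational about the CM: fR = Iα = kMRa, so f = kMa.
Combining, a = g sinθ/(1+k) and f = kMa = kMg sinθ/(1+k).
f = 0.4 × 0.588 × 10 × sin27.3° / 1.4 ≈ 0.771 N.

f ≈ 0.771 N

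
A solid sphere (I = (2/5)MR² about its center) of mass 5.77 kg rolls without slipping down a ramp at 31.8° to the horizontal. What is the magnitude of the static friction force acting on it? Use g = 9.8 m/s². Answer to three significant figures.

With I = (2/5)MR², the ratio k = I/(MR²) is 0.4.
Translational: Mg sinθ − f = Ma. Rotational about the CM: fR = Iα = kMRa, so f = kMa.
Combining, a = g sinθ/(1+k) and f = kMa = kMg sinθ/(1+k).
f = 0.4 × 5.77 × 9.8 × sin31.8° / 1.4 ≈ 8.51 N.

f ≈ 8.51 N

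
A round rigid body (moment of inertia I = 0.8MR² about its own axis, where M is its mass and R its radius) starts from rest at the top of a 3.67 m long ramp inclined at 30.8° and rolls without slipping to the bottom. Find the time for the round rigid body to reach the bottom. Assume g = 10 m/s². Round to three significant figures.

t ≈ 1.61 s

Here I = 0.8MR², so the shape factor k = I/(MR²) = 0.8.
Along the incline Mg sinθ − f = Ma, and torque about the center fR = Iα = kMR²(a/R) gives f = kMa.
Hence a = g sinθ/(1+k) = 10×sin30.8°/1.8 = 2.845 m/s².
With constant a from rest, t = √(2L/a) = √(2·3.67/2.845) ≈ 1.61 s.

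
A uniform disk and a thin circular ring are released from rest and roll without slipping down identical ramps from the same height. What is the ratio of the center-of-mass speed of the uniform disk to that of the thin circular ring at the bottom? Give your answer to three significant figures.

Each satisfies Mgh = ½(1+k)Mv² with k = I/(MR²), so v ∝ 1/√(1+k).
For the uniform disk k = 0.5; for the thin circular ring k = 1.
v₁/v₂ = √((1+k₂)/(1+k₁)) = √(2/1.5) ≈ 1.15.

v_ratio ≈ 1.15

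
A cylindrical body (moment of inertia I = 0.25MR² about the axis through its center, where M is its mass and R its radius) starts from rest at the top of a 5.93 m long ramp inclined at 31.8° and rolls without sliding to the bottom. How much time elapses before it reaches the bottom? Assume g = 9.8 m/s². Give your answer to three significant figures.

t ≈ 1.69 s

With I = 0.25MR², the ratio k = I/(MR²) is 0.25.
Translational: Mg sinθ − f = Ma. Rotational about the CM: fR = Iα = kMRa, so f = kMa.
Hence a = g sinθ/(1+k) = 9.8×sin31.8°/1.25 = 4.131 m/s².
Starting from rest, L = ½at², so t = √(2L/a) = √(2×5.93/4.131) ≈ 1.69 s.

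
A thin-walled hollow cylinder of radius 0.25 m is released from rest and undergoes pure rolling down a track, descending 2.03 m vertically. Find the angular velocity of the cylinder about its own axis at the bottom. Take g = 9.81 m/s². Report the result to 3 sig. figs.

Here I = MR², so the shape factor k = I/(MR²) = 1.
Rolling without slipping gives ω = v/R, so the total kinetic energy is ½Mv² + ½Iω² = ½(1+k)Mv² = Mv².
Energy conservation Mgh = ½(1+k)Mv² gives v = √(2gh/(1+k)) = √(2 × 9.81 × 2.03 / 2) = 4.463 m/s.
The angular speed follows from ω = v/R = 4.463/0.25 ≈ 17.9 rad/s.

ω ≈ 17.9 rad/s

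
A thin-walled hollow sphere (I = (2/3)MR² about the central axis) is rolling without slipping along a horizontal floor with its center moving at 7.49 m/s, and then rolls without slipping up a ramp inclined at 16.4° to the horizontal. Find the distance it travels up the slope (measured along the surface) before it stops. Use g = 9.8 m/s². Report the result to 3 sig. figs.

For this body I = (2/3)MR², i.e. k = I/(MR²) = 2/3.
The rolling condition ω = v/R makes the rotational term ½I(v/R)² = ½kMv², so KE_total = ½(1+k)Mv² = (5/6)Mv².
Setting this equal to Mgh gives the vertical rise h = (1+k)v₀²/(2g) = 1.667×7.49²/(2×9.8) = 4.77 m.
The distance along the slope is d = h/sinθ = 4.77/sin16.4° ≈ 16.9 m.

d ≈ 16.9 m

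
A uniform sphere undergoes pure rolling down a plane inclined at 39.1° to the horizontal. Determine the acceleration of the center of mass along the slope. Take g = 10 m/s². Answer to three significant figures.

For this body I = (2/5)MR², i.e. k = I/(MR²) = 0.4.
Along the incline Mg sinθ − f = Ma, and torque about the center fR = Iα = kMR²(a/R) gives f = kMa.
Eliminating f: Mg sinθ = (1+k)Ma, so a = g sinθ/(1+k) = 10 × sin39.1° / 1.4 ≈ 4.50 m/s².

a ≈ 4.50 m/s²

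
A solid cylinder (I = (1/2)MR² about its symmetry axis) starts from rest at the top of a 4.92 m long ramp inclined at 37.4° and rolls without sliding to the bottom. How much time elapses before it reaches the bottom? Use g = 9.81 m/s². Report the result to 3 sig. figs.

The moment of inertia is (1/2)MR², giving k ≡ I/(MR²) = 0.5.
Along the incline Mg sinθ − f = Ma, and torque about the center fR = Iα = kMR²(a/R) gives f = kMa.
Hence a = g sinθ/(1+k) = 9.81×sin37.4°/1.5 = 3.972 m/s².
With constant a from rest, t = √(2L/a) = √(2·4.92/3.972) ≈ 1.57 s.

t ≈ 1.57 s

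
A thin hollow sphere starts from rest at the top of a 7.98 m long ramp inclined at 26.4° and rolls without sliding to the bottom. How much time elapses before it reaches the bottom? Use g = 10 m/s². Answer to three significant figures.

t ≈ 2.45 s

Here I = (2/3)MR², so the shape factor k = I/(MR²) = 2/3.
Translational: Mg sinθ − f = Ma. Rotational about the CM: fR = Iα = kMRa, so f = kMa.
Hence a = g sinθ/(1+k) = 10×sin26.4°/1.667 = 2.668 m/s².
With constant a from rest, t = √(2L/a) = √(2·7.98/2.668) ≈ 2.45 s.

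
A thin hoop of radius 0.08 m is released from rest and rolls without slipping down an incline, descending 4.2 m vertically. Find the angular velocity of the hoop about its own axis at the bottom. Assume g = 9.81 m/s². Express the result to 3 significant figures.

Here I = MR², so the shape factor k = I/(MR²) = 1.
Rolling without slipping gives ω = v/R, so the total kinetic energy is ½Mv² + ½Iω² = ½(1+k)Mv² = Mv².
Energy conservation Mgh = ½(1+k)Mv² gives v = √(2gh/(1+k)) = √(2 × 9.81 × 4.2 / 2) = 6.419 m/s.
Then ω = v/R = 6.419 / 0.08 ≈ 80.2 rad/s.

ω ≈ 80.2 rad/s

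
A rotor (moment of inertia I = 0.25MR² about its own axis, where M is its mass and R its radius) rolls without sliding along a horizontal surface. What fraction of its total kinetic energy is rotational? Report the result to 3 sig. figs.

fraction ≈ 0.200

The moment of inertia is 0.25MR², giving k ≡ I/(MR²) = 0.25.
Since ω = v/R, the translational part is ½Mv² and the rotational part is ½I(v/R)² = ½kMv²; the total is ½(1+k)Mv².
The rotational fraction is therefore k/(1+k) = 0.25/1.25 ≈ 0.200.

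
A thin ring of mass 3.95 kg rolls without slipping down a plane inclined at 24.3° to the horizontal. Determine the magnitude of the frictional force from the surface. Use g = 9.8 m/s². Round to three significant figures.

f ≈ 7.96 N

Here I = MR², so the shape factor k = I/(MR²) = 1.
Translational: Mg sinθ − f = Ma. Rotational about the CM: fR = Iα = kMRa, so f = kMa.
Combining, a = g sinθ/(1+k) and f = kMa = kMg sinθ/(1+k).
f = 1 × 3.95 × 9.8 × sin24.3° / 2 ≈ 7.96 N.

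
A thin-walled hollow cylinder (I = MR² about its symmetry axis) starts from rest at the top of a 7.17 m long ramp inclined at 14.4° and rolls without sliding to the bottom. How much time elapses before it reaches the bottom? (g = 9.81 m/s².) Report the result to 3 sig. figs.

For this body I = MR², i.e. k = I/(MR²) = 1.
Along the incline Mg sinθ − f = Ma, and torque about the center fR = Iα = kMR²(a/R) gives f = kMa.
Hence a = g sinθ/(1+k) = 9.81×sin14.4°/2 = 1.22 m/s².
Starting from rest, L = ½at², so t = √(2L/a) = √(2×7.17/1.22) ≈ 3.43 s.

t ≈ 3.43 s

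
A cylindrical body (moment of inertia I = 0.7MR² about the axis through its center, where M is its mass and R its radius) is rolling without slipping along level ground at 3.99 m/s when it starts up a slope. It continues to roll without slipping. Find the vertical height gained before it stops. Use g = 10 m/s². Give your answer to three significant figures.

h ≈ 1.35 m

With I = 0.7MR², the ratio k = I/(MR²) is 0.7.
Since it rolls without slipping, ω = v/R and KE = ½Mv² + ½Iω² = ½(1+k)Mv² = (17/20)Mv².
All of this converts to potential energy at the highest point: (17/20)Mv₀² = Mgh.
Thus h = (1+k)v₀²/(2g) = 1.7 × 3.99² / (2 × 10) ≈ 1.35 m.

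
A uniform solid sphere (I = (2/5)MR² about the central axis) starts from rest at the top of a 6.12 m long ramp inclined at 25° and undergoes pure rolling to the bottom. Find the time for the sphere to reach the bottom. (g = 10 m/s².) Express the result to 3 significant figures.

t ≈ 2.01 s

With I = (2/5)MR², the ratio k = I/(MR²) is 0.4.
Translational: Mg sinθ − f = Ma. Rotational about the CM: fR = Iα = kMRa, so f = kMa.
Hence a = g sinθ/(1+k) = 10×sin25°/1.4 = 3.019 m/s².
With constant a from rest, t = √(2L/a) = √(2·6.12/3.019) ≈ 2.01 s.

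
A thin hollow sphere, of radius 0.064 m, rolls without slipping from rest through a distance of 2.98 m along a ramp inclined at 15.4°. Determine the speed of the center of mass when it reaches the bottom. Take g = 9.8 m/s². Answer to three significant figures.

Here I = (2/3)MR², so the shape factor k = I/(MR²) = 2/3.
Pure rolling means v = ωR; then KE = ½Mv² + ½I(v/R)² = ½(1+k)Mv² = (5/6)Mv².
The vertical drop is h = L sinθ = 2.98 × sin15.4° = 0.7914 m.
Setting Mgh = (5/6)Mv² gives v = √(2gh/(1+k)) = √(2·9.8·0.7914/1.667) ≈ 3.05 m/s.

v ≈ 3.05 m/s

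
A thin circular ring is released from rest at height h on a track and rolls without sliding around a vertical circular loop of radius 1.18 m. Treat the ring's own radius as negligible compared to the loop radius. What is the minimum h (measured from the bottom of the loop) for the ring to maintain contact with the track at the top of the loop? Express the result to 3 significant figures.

h_min ≈ 3.54 m

With I = MR², the ratio k = I/(MR²) is 1.
At the top of the loop, the minimum-contact condition is Mg = Mv_top²/r, so v_top² = gr.
With ω = v/R, the kinetic energy at speed v is ½(1+k)Mv² = Mv².
Energy conservation from release (height h) to the top (height 2r): Mgh = Mg(2r) + M·gr.
Thus h_min = 2r + (1+k)r/2 = r(2 + 2/2) = 1.18 × 3 ≈ 3.54 m.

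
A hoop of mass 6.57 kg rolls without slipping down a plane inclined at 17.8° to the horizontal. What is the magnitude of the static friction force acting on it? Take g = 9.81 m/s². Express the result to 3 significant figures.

For this body I = MR², i.e. k = I/(MR²) = 1.
Translational: Mg sinθ − f = Ma. Rotational about the CM: fR = Iα = kMRa, so f = kMa.
Combining, a = g sinθ/(1+k) and f = kMa = kMg sinθ/(1+k).
f = 1 × 6.57 × 9.81 × sin17.8° / 2 ≈ 9.85 N.

f ≈ 9.85 N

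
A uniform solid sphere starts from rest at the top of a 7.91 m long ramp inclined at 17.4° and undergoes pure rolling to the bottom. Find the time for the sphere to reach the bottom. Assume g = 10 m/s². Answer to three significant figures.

t ≈ 2.72 s

With I = (2/5)MR², the ratio k = I/(MR²) is 0.4.
Newton's second law down the slope: Mg sinθ − f = Ma. The torque equation fR = Iα (with α = a/R) gives f = kMa.
Hence a = g sinθ/(1+k) = 10×sin17.4°/1.4 = 2.136 m/s².
Starting from rest, L = ½at², so t = √(2L/a) = √(2×7.91/2.136) ≈ 2.72 s.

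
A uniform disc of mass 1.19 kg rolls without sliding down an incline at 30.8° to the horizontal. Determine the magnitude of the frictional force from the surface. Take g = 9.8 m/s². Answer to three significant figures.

With I = (1/2)MR², the ratio k = I/(MR²) is 0.5.
Translational: Mg sinθ − f = Ma. Rotational about the CM: fR = Iα = kMRa, so f = kMa.
Combining, a = g sinθ/(1+k) and f = kMa = kMg sinθ/(1+k).
f = 0.5 × 1.19 × 9.8 × sin30.8° / 1.5 ≈ 1.99 N.

f ≈ 1.99 N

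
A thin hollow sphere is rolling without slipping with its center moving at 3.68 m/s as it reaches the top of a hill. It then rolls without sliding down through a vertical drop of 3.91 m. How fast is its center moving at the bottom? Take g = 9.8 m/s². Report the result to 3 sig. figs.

With I = (2/3)MR², the ratio k = I/(MR²) is 2/3.
Rolling without slipping gives ω = v/R, so the total kinetic energy is ½Mv² + ½Iω² = ½(1+k)Mv² = (5/6)Mv².
Conserving energy between top and bottom: (5/6)Mv² = (5/6)Mv₀² + Mgh, hence v² = v₀² + 2gh/(1+k).
v = √(3.68² + 2×9.8×3.91/1.667) = √59.52 ≈ 7.72 m/s.

v ≈ 7.72 m/s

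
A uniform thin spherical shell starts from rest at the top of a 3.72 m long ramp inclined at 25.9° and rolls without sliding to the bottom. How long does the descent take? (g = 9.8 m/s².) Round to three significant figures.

For this body I = (2/3)MR², i.e. k = I/(MR²) = 2/3.
Along the incline Mg sinθ − f = Ma, and torque about the center fR = Iα = kMR²(a/R) gives f = kMa.
Hence a = g sinθ/(1+k) = 9.8×sin25.9°/1.667 = 2.568 m/s².
With constant a from rest, t = √(2L/a) = √(2·3.72/2.568) ≈ 1.70 s.

t ≈ 1.70 s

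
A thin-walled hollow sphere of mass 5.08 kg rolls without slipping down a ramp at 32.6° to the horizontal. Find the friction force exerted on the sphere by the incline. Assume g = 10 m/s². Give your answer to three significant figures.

For this body I = (2/3)MR², i.e. k = I/(MR²) = 2/3.
Newton's second law down the slope: Mg sinθ − f = Ma. The torque equation fR = Iα (with α = a/R) gives f = kMa.
Combining, a = g sinθ/(1+k) and f = kMa = kMg sinθ/(1+k).
f = (2/3) × 5.08 × 10 × sin32.6° / 1.667 ≈ 10.9 N.

f ≈ 10.9 N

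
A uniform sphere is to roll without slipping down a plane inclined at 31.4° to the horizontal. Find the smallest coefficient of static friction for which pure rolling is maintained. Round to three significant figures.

μ_min ≈ 0.174

With I = (2/5)MR², the ratio k = I/(MR²) is 0.4.
Along the incline Mg sinθ − f = Ma, and torque about the center fR = Iα = kMR²(a/R) gives f = kMa.
These give a = g sinθ/(1+k) and the required friction f = kMg sinθ/(1+k).
The normal force is N = Mg cosθ, so μ_min = f/N = k tanθ/(1+k).
μ_min = 0.4 × tan31.4° / 1.4 ≈ 0.174.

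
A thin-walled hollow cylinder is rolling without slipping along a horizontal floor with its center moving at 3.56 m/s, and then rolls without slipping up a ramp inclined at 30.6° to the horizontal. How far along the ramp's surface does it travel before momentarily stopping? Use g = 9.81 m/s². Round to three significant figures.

With I = MR², the ratio k = I/(MR²) is 1.
Pure rolling means v = ωR; then KE = ½Mv² + ½I(v/R)² = ½(1+k)Mv² = Mv².
Setting this equal to Mgh gives the vertical rise h = (1+k)v₀²/(2g) = 2×3.56²/(2×9.81) = 1.292 m.
The distance along the slope is d = h/sinθ = 1.292/sin30.6° ≈ 2.54 m.

d ≈ 2.54 m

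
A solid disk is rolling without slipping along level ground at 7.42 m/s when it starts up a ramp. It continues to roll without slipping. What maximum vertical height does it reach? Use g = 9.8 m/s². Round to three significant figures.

h ≈ 4.21 m

For this body I = (1/2)MR², i.e. k = I/(MR²) = 0.5.
Rolling without slipping gives ω = v/R, so the total kinetic energy is ½Mv² + ½Iω² = ½(1+k)Mv² = (3/4)Mv².
At the top the kinetic energy is zero, so (3/4)Mv₀² = Mgh.
Thus h = (1+k)v₀²/(2g) = 1.5 × 7.42² / (2 × 9.8) ≈ 4.21 m.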